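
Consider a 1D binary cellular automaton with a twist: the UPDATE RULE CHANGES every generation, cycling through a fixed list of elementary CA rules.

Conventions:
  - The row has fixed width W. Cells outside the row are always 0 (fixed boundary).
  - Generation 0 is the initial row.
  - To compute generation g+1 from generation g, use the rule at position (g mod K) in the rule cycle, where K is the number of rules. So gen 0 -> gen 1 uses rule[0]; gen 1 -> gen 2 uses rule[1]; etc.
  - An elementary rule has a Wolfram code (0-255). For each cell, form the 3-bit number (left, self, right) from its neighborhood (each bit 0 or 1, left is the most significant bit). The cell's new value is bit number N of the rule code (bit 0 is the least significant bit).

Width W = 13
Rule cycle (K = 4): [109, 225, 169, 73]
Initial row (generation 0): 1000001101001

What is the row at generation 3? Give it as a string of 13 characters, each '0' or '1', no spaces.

Answer: 0011101110011

Derivation:
Gen 0: 1000001101001
Gen 1 (rule 109): 1011101111001
Gen 2 (rule 225): 0101110111000
Gen 3 (rule 169): 0011101110011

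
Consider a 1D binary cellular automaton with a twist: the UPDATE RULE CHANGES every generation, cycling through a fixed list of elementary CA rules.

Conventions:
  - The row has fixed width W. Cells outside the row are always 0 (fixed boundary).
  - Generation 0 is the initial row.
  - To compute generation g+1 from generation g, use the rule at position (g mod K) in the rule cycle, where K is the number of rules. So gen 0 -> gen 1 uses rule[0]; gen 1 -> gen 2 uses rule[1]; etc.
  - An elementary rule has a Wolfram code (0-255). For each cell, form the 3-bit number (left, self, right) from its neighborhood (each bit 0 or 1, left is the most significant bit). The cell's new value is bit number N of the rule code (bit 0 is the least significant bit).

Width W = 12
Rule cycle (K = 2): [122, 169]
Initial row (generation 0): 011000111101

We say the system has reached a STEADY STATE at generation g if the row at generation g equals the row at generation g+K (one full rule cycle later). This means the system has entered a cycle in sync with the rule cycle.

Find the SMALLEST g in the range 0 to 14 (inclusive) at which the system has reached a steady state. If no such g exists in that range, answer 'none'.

Answer: 8

Derivation:
Gen 0: 011000111101
Gen 1 (rule 122): 111101100110
Gen 2 (rule 169): 111011000100
Gen 3 (rule 122): 101111101010
Gen 4 (rule 169): 011111010100
Gen 5 (rule 122): 110001101010
Gen 6 (rule 169): 100101010100
Gen 7 (rule 122): 011010101010
Gen 8 (rule 169): 010101010100
Gen 9 (rule 122): 101010101010
Gen 10 (rule 169): 010101010100
Gen 11 (rule 122): 101010101010
Gen 12 (rule 169): 010101010100
Gen 13 (rule 122): 101010101010
Gen 14 (rule 169): 010101010100
Gen 15 (rule 122): 101010101010
Gen 16 (rule 169): 010101010100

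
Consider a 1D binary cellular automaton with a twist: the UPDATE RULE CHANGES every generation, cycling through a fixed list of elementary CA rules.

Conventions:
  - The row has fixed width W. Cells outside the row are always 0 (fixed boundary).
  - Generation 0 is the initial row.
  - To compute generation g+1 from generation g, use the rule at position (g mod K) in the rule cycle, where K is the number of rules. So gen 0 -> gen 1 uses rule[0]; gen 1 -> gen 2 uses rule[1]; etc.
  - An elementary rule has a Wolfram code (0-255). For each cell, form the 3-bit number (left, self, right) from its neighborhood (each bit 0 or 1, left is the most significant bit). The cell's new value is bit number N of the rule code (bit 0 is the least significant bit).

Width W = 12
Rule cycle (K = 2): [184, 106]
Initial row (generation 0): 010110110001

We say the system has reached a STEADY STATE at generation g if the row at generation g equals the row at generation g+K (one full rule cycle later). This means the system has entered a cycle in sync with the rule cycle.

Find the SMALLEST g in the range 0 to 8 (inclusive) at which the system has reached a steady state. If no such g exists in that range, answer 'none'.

Answer: 6

Derivation:
Gen 0: 010110110001
Gen 1 (rule 184): 001101101000
Gen 2 (rule 106): 011111110000
Gen 3 (rule 184): 011111101000
Gen 4 (rule 106): 110000110000
Gen 5 (rule 184): 101000101000
Gen 6 (rule 106): 010001010000
Gen 7 (rule 184): 001000101000
Gen 8 (rule 106): 010001010000
Gen 9 (rule 184): 001000101000
Gen 10 (rule 106): 010001010000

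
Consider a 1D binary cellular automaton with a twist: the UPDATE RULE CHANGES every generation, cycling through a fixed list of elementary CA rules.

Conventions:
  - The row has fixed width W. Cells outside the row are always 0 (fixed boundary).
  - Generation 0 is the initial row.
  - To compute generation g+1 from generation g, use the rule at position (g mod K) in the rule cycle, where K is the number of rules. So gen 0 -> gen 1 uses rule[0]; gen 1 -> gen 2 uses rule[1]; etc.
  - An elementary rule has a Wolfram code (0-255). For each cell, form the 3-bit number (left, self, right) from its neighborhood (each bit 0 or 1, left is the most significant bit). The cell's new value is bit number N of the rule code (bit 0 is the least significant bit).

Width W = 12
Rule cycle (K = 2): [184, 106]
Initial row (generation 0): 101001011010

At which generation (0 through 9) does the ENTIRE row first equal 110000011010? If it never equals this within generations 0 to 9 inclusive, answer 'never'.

Answer: 8

Derivation:
Gen 0: 101001011010
Gen 1 (rule 184): 010100110101
Gen 2 (rule 106): 101001111010
Gen 3 (rule 184): 010101110101
Gen 4 (rule 106): 101011011010
Gen 5 (rule 184): 010110110101
Gen 6 (rule 106): 101111111010
Gen 7 (rule 184): 011111110101
Gen 8 (rule 106): 110000011010
Gen 9 (rule 184): 101000010101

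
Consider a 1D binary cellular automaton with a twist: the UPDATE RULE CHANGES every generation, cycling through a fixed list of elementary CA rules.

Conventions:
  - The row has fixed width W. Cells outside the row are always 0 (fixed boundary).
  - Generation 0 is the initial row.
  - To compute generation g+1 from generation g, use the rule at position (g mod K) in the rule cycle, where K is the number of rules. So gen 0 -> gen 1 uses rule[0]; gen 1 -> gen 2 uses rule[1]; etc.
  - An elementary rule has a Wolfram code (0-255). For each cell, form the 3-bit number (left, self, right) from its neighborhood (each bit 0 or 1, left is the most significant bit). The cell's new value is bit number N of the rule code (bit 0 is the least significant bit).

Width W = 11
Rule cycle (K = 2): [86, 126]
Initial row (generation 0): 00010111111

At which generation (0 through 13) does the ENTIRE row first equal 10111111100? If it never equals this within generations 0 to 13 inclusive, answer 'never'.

Gen 0: 00010111111
Gen 1 (rule 86): 00110000001
Gen 2 (rule 126): 01111000011
Gen 3 (rule 86): 10001100101
Gen 4 (rule 126): 11011111111
Gen 5 (rule 86): 01000000001
Gen 6 (rule 126): 11100000011
Gen 7 (rule 86): 00110000101
Gen 8 (rule 126): 01111001111
Gen 9 (rule 86): 10001110001
Gen 10 (rule 126): 11011011011
Gen 11 (rule 86): 01001001001
Gen 12 (rule 126): 11111111111
Gen 13 (rule 86): 00000000001

Answer: never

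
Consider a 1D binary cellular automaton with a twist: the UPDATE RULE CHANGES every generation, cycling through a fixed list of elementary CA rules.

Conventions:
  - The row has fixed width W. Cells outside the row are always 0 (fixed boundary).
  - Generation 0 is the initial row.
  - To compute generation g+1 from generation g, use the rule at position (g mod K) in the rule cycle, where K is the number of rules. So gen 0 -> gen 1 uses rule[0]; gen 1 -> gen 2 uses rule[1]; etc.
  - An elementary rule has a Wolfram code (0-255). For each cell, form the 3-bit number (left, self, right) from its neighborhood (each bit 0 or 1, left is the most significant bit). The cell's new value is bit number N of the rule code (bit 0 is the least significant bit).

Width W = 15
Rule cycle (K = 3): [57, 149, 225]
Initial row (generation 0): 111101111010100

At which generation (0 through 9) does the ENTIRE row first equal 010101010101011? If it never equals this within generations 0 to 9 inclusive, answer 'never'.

Gen 0: 111101111010100
Gen 1 (rule 57): 100011000101011
Gen 2 (rule 149): 111000110101000
Gen 3 (rule 225): 011010011010011
Gen 4 (rule 57): 010101010101010
Gen 5 (rule 149): 010101010101011
Gen 6 (rule 225): 001010101010101
Gen 7 (rule 57): 100101010101010
Gen 8 (rule 149): 110101010101011
Gen 9 (rule 225): 011010101010101

Answer: 5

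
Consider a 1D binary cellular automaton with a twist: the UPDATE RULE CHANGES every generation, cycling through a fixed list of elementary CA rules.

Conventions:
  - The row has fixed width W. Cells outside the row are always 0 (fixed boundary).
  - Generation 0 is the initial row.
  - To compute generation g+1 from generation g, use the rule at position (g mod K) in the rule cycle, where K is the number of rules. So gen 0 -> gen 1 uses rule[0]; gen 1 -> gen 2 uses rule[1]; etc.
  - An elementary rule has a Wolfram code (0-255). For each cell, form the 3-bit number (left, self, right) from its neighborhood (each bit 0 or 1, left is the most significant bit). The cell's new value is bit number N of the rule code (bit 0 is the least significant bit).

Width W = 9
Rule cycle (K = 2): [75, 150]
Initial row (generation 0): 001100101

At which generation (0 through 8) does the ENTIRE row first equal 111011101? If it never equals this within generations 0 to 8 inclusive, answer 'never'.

Answer: 3

Derivation:
Gen 0: 001100101
Gen 1 (rule 75): 111101000
Gen 2 (rule 150): 011001100
Gen 3 (rule 75): 111011101
Gen 4 (rule 150): 010001001
Gen 5 (rule 75): 100110010
Gen 6 (rule 150): 111001111
Gen 7 (rule 75): 101011001
Gen 8 (rule 150): 101000111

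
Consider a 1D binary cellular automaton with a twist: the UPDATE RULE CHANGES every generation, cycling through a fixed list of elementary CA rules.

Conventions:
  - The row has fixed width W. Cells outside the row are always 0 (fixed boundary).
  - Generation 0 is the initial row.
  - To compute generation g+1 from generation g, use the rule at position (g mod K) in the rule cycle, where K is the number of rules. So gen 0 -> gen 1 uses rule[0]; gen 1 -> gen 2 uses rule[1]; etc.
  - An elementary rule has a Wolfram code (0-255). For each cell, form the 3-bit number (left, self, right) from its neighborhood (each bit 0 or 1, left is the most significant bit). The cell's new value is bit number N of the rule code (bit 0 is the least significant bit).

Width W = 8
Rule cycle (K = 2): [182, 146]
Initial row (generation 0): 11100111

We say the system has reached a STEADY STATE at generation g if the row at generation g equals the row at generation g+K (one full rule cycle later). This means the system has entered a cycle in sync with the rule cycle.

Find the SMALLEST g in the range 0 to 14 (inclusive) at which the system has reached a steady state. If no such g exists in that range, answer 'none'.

Answer: 8

Derivation:
Gen 0: 11100111
Gen 1 (rule 182): 01011010
Gen 2 (rule 146): 10000001
Gen 3 (rule 182): 11000011
Gen 4 (rule 146): 00100100
Gen 5 (rule 182): 01111110
Gen 6 (rule 146): 10111101
Gen 7 (rule 182): 11011011
Gen 8 (rule 146): 00000000
Gen 9 (rule 182): 00000000
Gen 10 (rule 146): 00000000
Gen 11 (rule 182): 00000000
Gen 12 (rule 146): 00000000
Gen 13 (rule 182): 00000000
Gen 14 (rule 146): 00000000
Gen 15 (rule 182): 00000000
Gen 16 (rule 146): 00000000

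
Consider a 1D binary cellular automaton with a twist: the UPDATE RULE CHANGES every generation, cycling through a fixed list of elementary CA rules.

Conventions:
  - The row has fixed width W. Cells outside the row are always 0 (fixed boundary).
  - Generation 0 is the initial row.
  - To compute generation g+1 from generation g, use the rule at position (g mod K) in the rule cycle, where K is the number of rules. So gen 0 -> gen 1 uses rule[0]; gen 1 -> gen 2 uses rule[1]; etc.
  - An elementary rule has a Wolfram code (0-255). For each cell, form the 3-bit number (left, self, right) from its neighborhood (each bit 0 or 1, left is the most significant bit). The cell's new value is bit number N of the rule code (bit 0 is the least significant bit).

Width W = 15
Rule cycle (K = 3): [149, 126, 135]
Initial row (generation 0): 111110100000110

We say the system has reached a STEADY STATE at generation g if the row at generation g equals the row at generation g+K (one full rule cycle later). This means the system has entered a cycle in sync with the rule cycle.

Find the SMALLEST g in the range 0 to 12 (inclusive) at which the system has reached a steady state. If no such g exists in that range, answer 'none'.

Answer: none

Derivation:
Gen 0: 111110100000110
Gen 1 (rule 149): 011100111110001
Gen 2 (rule 126): 110111100011011
Gen 3 (rule 135): 000011001100000
Gen 4 (rule 149): 111000100011111
Gen 5 (rule 126): 101101110110001
Gen 6 (rule 135): 100000100000111
Gen 7 (rule 149): 111110111110010
Gen 8 (rule 126): 100011100011111
Gen 9 (rule 135): 101101001101110
Gen 10 (rule 149): 100001100000101
Gen 11 (rule 126): 110011110001111
Gen 12 (rule 135): 000101100110110
Gen 13 (rule 149): 110100010000001
Gen 14 (rule 126): 111110111000011
Gen 15 (rule 135): 011100010011100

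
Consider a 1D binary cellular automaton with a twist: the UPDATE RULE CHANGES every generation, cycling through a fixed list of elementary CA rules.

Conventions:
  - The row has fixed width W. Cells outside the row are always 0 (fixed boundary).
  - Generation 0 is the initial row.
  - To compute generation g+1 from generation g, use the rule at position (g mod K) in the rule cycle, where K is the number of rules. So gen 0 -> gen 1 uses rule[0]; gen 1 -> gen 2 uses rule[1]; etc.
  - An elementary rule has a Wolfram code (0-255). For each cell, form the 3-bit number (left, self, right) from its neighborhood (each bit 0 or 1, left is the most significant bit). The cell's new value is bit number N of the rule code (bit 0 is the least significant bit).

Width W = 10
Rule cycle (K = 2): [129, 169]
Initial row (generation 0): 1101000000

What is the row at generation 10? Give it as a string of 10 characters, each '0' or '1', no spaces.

Gen 0: 1101000000
Gen 1 (rule 129): 0000011111
Gen 2 (rule 169): 1111011110
Gen 3 (rule 129): 0110001100
Gen 4 (rule 169): 0100101001
Gen 5 (rule 129): 0000000000
Gen 6 (rule 169): 1111111111
Gen 7 (rule 129): 0111111110
Gen 8 (rule 169): 0111111100
Gen 9 (rule 129): 0011111001
Gen 10 (rule 169): 1011110000

Answer: 1011110000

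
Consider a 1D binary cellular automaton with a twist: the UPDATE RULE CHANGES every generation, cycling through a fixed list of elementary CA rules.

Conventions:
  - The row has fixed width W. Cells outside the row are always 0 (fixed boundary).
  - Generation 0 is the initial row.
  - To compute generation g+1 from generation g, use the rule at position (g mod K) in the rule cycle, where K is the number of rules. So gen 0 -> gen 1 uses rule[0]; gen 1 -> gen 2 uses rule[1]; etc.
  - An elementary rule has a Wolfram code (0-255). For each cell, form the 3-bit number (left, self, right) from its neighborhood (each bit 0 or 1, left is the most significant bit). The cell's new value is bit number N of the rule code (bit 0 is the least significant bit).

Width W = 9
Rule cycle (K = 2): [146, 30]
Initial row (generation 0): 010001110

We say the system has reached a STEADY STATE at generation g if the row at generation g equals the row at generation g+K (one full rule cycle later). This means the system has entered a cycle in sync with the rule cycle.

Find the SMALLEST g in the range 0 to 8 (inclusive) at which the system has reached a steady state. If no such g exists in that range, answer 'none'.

Answer: 3

Derivation:
Gen 0: 010001110
Gen 1 (rule 146): 101010101
Gen 2 (rule 30): 101010101
Gen 3 (rule 146): 000000000
Gen 4 (rule 30): 000000000
Gen 5 (rule 146): 000000000
Gen 6 (rule 30): 000000000
Gen 7 (rule 146): 000000000
Gen 8 (rule 30): 000000000
Gen 9 (rule 146): 000000000
Gen 10 (rule 30): 000000000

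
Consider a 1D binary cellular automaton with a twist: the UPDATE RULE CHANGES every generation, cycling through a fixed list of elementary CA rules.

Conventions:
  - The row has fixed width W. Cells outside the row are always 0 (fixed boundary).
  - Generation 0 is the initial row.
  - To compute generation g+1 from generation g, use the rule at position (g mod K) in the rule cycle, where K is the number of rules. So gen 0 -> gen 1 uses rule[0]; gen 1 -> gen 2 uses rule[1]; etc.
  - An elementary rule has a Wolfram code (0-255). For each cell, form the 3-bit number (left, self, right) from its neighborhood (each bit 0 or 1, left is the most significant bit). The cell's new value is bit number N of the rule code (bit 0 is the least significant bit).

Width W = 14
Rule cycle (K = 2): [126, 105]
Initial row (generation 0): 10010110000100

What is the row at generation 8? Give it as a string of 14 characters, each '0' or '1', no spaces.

Gen 0: 10010110000100
Gen 1 (rule 126): 11111111001110
Gen 2 (rule 105): 10000001001010
Gen 3 (rule 126): 11000011111111
Gen 4 (rule 105): 11011010000001
Gen 5 (rule 126): 11111111000011
Gen 6 (rule 105): 10000001011011
Gen 7 (rule 126): 11000011111111
Gen 8 (rule 105): 11011010000001

Answer: 11011010000001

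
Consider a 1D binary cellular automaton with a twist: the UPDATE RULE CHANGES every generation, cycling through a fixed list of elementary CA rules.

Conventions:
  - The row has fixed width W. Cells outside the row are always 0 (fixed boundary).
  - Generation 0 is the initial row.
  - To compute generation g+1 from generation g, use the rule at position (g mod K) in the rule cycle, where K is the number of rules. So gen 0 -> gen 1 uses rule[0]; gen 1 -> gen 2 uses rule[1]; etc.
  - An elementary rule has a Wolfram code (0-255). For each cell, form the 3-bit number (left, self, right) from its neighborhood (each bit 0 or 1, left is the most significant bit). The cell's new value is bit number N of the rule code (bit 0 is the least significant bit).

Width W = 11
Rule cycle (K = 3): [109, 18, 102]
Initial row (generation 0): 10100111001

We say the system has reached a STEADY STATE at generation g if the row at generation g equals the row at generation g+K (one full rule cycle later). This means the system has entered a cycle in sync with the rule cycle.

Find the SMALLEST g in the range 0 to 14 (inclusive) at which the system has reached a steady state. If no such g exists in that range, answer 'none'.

Gen 0: 10100111001
Gen 1 (rule 109): 11100101001
Gen 2 (rule 18): 00011000110
Gen 3 (rule 102): 00101001010
Gen 4 (rule 109): 10111001110
Gen 5 (rule 18): 00000110001
Gen 6 (rule 102): 00001010011
Gen 7 (rule 109): 11101110011
Gen 8 (rule 18): 00000001100
Gen 9 (rule 102): 00000010100
Gen 10 (rule 109): 11111011101
Gen 11 (rule 18): 00000000000
Gen 12 (rule 102): 00000000000
Gen 13 (rule 109): 11111111111
Gen 14 (rule 18): 00000000000
Gen 15 (rule 102): 00000000000
Gen 16 (rule 109): 11111111111
Gen 17 (rule 18): 00000000000

Answer: 11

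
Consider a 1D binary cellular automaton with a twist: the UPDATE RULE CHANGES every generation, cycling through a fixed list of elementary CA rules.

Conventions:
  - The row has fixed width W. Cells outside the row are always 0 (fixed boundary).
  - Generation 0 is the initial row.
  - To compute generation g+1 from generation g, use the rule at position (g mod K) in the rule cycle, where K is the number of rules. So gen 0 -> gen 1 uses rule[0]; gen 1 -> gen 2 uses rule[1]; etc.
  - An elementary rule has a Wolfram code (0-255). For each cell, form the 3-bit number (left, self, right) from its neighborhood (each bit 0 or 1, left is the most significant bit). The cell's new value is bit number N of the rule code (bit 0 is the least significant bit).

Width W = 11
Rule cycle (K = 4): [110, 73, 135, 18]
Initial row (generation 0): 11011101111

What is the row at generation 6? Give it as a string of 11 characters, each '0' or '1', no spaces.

Answer: 11111111111

Derivation:
Gen 0: 11011101111
Gen 1 (rule 110): 11110111001
Gen 2 (rule 73): 10010101000
Gen 3 (rule 135): 10110101011
Gen 4 (rule 18): 00000000000
Gen 5 (rule 110): 00000000000
Gen 6 (rule 73): 11111111111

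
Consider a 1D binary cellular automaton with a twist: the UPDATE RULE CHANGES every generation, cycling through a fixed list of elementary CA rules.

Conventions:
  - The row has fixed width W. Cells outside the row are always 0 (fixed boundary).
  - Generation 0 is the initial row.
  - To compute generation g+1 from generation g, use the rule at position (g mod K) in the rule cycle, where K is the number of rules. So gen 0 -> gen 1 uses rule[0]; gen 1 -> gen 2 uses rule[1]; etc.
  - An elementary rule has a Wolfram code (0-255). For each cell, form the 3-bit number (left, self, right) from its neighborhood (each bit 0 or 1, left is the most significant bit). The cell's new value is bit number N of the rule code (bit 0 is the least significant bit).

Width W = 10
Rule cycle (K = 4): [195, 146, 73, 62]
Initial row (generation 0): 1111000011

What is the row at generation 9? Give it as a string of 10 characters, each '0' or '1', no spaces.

Gen 0: 1111000011
Gen 1 (rule 195): 0111011101
Gen 2 (rule 146): 1010001000
Gen 3 (rule 73): 0000100011
Gen 4 (rule 62): 0001110110
Gen 5 (rule 195): 1110110010
Gen 6 (rule 146): 0100001101
Gen 7 (rule 73): 0001101100
Gen 8 (rule 62): 0011011010
Gen 9 (rule 195): 1101001000

Answer: 1101001000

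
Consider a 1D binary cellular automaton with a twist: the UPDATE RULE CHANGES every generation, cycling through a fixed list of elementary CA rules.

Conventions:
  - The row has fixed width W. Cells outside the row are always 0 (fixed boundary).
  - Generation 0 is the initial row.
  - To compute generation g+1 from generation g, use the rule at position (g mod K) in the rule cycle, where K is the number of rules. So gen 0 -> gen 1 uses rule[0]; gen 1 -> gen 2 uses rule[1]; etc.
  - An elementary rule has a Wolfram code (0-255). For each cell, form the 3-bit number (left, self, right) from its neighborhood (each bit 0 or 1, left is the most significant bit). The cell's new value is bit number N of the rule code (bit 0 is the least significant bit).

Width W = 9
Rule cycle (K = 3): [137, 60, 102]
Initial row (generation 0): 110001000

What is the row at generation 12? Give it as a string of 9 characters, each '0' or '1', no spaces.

Answer: 100000000

Derivation:
Gen 0: 110001000
Gen 1 (rule 137): 100100011
Gen 2 (rule 60): 110110010
Gen 3 (rule 102): 011010110
Gen 4 (rule 137): 010000100
Gen 5 (rule 60): 011000110
Gen 6 (rule 102): 101001010
Gen 7 (rule 137): 000000000
Gen 8 (rule 60): 000000000
Gen 9 (rule 102): 000000000
Gen 10 (rule 137): 111111111
Gen 11 (rule 60): 100000000
Gen 12 (rule 102): 100000000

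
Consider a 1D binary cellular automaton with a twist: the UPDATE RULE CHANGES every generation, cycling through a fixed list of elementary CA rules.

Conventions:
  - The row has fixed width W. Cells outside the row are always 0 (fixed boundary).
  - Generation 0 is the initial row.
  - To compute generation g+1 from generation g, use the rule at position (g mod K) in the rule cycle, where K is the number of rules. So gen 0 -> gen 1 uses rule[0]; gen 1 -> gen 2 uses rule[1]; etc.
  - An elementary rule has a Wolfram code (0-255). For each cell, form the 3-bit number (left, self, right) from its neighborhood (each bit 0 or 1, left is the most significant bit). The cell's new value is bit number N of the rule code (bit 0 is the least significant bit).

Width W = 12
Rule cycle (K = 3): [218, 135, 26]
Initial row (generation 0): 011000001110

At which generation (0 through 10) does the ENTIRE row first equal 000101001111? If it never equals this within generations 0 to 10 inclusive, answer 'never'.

Answer: never

Derivation:
Gen 0: 011000001110
Gen 1 (rule 218): 111100011111
Gen 2 (rule 135): 011001101110
Gen 3 (rule 26): 110111001001
Gen 4 (rule 218): 110111110110
Gen 5 (rule 135): 000011100000
Gen 6 (rule 26): 000110010000
Gen 7 (rule 218): 001111101000
Gen 8 (rule 135): 110111001011
Gen 9 (rule 26): 100100110010
Gen 10 (rule 218): 011011111101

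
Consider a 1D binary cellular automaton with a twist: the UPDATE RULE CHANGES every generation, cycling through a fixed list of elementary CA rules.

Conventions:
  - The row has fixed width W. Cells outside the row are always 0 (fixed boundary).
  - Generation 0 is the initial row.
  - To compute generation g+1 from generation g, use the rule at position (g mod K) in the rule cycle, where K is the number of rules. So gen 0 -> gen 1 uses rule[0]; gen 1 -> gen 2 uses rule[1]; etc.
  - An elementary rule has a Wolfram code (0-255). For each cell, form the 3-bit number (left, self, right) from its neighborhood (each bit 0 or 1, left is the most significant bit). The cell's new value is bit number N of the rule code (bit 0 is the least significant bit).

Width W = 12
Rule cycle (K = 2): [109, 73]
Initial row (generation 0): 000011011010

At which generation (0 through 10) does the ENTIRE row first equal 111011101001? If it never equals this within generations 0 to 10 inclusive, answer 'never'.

Gen 0: 000011011010
Gen 1 (rule 109): 111011111110
Gen 2 (rule 73): 101010000010
Gen 3 (rule 109): 111110111010
Gen 4 (rule 73): 100010101000
Gen 5 (rule 109): 101011111011
Gen 6 (rule 73): 000010001011
Gen 7 (rule 109): 111010101111
Gen 8 (rule 73): 101000001001
Gen 9 (rule 109): 111011101001
Gen 10 (rule 73): 101010100000

Answer: 9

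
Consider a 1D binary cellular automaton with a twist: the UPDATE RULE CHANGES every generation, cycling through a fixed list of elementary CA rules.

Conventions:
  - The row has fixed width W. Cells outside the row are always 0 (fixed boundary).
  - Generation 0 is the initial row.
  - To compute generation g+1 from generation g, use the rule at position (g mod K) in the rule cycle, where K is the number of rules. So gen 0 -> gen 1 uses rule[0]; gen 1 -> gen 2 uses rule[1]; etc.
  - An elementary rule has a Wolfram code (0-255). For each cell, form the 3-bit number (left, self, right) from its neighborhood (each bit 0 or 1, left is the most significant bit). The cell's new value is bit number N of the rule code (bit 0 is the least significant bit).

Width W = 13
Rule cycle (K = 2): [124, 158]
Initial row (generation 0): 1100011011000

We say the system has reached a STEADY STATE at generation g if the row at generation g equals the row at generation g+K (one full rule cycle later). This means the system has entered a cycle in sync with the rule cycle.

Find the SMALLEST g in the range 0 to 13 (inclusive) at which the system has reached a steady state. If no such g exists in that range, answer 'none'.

Answer: 10

Derivation:
Gen 0: 1100011011000
Gen 1 (rule 124): 1110011111100
Gen 2 (rule 158): 1101111111010
Gen 3 (rule 124): 1111000001111
Gen 4 (rule 158): 1110100011110
Gen 5 (rule 124): 1011110010011
Gen 6 (rule 158): 1011101111110
Gen 7 (rule 124): 1110111000011
Gen 8 (rule 158): 1100110100110
Gen 9 (rule 124): 1110111110111
Gen 10 (rule 158): 1100111100110
Gen 11 (rule 124): 1110100110111
Gen 12 (rule 158): 1100111100110
Gen 13 (rule 124): 1110100110111
Gen 14 (rule 158): 1100111100110
Gen 15 (rule 124): 1110100110111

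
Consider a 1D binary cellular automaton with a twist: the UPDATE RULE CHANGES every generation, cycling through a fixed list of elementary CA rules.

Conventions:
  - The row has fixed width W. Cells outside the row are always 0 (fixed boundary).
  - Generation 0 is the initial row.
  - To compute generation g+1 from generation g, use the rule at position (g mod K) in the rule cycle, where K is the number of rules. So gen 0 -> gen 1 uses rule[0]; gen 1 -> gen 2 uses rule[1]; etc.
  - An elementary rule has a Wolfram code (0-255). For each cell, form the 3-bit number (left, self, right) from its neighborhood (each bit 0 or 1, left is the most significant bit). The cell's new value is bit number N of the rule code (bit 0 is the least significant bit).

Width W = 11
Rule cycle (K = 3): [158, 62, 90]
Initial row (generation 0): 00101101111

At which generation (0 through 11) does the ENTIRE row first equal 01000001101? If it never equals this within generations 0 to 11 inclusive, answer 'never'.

Answer: never

Derivation:
Gen 0: 00101101111
Gen 1 (rule 158): 01101001110
Gen 2 (rule 62): 11011111001
Gen 3 (rule 90): 11010001110
Gen 4 (rule 158): 10011011101
Gen 5 (rule 62): 11110110011
Gen 6 (rule 90): 10010111111
Gen 7 (rule 158): 11110111110
Gen 8 (rule 62): 10001100001
Gen 9 (rule 90): 01011110010
Gen 10 (rule 158): 11011101111
Gen 11 (rule 62): 10110011000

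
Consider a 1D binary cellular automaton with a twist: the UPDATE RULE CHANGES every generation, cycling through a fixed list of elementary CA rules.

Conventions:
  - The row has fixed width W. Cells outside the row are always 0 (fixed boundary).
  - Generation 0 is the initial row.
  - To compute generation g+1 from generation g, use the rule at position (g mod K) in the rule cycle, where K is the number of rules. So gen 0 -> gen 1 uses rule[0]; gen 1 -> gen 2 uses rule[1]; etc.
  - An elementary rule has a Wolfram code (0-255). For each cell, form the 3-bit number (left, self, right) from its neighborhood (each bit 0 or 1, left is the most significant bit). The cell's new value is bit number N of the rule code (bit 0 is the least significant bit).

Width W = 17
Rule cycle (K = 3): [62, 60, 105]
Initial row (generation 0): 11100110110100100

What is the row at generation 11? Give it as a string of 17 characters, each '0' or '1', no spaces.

Answer: 11111010101000110

Derivation:
Gen 0: 11100110110100100
Gen 1 (rule 62): 10011101101111110
Gen 2 (rule 60): 11010011011000001
Gen 3 (rule 105): 11100011111011100
Gen 4 (rule 62): 10010110000110010
Gen 5 (rule 60): 11011101000101011
Gen 6 (rule 105): 11110110010010111
Gen 7 (rule 62): 10001101111111100
Gen 8 (rule 60): 11001011000000010
Gen 9 (rule 105): 11000111011111000
Gen 10 (rule 62): 10101100110000100
Gen 11 (rule 60): 11111010101000110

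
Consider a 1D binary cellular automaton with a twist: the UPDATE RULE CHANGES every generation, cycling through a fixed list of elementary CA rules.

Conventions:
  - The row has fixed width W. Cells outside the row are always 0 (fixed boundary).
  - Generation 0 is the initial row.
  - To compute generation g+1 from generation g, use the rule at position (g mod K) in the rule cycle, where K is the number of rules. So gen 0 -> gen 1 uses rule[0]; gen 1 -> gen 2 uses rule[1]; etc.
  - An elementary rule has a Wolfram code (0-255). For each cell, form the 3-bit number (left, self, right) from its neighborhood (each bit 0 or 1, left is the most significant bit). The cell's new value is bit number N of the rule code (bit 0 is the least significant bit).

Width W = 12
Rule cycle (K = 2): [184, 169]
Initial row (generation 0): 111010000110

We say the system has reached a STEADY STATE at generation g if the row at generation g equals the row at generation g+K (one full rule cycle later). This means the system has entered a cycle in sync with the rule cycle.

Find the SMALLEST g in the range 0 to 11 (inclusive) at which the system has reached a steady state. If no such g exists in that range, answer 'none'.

Answer: none

Derivation:
Gen 0: 111010000110
Gen 1 (rule 184): 110101000101
Gen 2 (rule 169): 101010010010
Gen 3 (rule 184): 010101001001
Gen 4 (rule 169): 001010000000
Gen 5 (rule 184): 000101000000
Gen 6 (rule 169): 110010011111
Gen 7 (rule 184): 101001011110
Gen 8 (rule 169): 010000111100
Gen 9 (rule 184): 001000111010
Gen 10 (rule 169): 100010110100
Gen 11 (rule 184): 010001101010
Gen 12 (rule 169): 000101010100
Gen 13 (rule 184): 000010101010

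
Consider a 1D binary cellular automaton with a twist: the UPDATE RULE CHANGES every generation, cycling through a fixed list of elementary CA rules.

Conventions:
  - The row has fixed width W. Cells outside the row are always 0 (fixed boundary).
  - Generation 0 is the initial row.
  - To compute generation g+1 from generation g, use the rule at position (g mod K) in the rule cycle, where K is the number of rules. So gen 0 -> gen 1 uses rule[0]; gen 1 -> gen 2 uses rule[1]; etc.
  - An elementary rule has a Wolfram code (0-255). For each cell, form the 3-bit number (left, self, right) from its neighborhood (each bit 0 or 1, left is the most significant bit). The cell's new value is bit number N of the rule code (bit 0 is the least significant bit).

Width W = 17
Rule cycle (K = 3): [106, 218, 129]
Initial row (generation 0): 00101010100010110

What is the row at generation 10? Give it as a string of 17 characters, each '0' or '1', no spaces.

Answer: 11101001110000000

Derivation:
Gen 0: 00101010100010110
Gen 1 (rule 106): 01010101000101110
Gen 2 (rule 218): 10000000101001111
Gen 3 (rule 129): 00111110000000110
Gen 4 (rule 106): 01100010000001110
Gen 5 (rule 218): 11110101000011111
Gen 6 (rule 129): 01100000011001110
Gen 7 (rule 106): 11100000111011010
Gen 8 (rule 218): 11110001111011001
Gen 9 (rule 129): 01100100110000000
Gen 10 (rule 106): 11101001110000000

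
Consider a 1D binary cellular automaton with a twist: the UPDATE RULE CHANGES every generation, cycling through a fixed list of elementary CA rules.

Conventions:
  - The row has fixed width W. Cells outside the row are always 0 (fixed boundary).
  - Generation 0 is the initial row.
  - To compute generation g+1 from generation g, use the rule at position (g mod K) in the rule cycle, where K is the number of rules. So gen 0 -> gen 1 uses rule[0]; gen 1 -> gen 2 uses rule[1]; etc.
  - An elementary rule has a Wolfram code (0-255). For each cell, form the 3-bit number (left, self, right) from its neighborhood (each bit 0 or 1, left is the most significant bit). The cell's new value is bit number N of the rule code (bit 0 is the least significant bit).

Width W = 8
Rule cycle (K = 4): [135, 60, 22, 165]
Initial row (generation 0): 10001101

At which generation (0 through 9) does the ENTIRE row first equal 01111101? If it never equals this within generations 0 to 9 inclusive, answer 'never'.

Answer: never

Derivation:
Gen 0: 10001101
Gen 1 (rule 135): 10110001
Gen 2 (rule 60): 11101001
Gen 3 (rule 22): 00001111
Gen 4 (rule 165): 11100110
Gen 5 (rule 135): 01001000
Gen 6 (rule 60): 01101100
Gen 7 (rule 22): 10000010
Gen 8 (rule 165): 10111010
Gen 9 (rule 135): 10010010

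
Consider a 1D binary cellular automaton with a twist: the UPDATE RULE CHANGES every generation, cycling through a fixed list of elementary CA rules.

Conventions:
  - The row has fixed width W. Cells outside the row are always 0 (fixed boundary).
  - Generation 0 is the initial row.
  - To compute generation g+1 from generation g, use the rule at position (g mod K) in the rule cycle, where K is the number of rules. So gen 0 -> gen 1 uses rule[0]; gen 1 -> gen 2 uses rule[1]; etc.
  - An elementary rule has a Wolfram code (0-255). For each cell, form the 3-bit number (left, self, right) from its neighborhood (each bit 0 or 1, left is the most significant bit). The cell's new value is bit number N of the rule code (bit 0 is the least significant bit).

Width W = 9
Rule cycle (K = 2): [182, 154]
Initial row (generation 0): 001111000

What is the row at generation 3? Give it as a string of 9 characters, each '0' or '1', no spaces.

Gen 0: 001111000
Gen 1 (rule 182): 010110100
Gen 2 (rule 154): 100100010
Gen 3 (rule 182): 111110111

Answer: 111110111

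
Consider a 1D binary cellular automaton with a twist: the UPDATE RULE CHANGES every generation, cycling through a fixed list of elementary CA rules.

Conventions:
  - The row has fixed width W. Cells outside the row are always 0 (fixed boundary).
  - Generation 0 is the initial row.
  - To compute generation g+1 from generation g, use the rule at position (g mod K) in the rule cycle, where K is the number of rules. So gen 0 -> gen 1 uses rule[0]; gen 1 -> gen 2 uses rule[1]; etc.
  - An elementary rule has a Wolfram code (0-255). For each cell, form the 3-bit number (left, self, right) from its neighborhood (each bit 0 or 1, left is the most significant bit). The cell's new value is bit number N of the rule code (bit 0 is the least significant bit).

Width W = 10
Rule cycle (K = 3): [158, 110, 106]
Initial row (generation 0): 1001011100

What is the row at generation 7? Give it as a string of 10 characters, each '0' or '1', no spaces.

Answer: 1101111101

Derivation:
Gen 0: 1001011100
Gen 1 (rule 158): 1111011010
Gen 2 (rule 110): 1001111110
Gen 3 (rule 106): 0011000010
Gen 4 (rule 158): 0110100111
Gen 5 (rule 110): 1111101101
Gen 6 (rule 106): 1000111110
Gen 7 (rule 158): 1101111101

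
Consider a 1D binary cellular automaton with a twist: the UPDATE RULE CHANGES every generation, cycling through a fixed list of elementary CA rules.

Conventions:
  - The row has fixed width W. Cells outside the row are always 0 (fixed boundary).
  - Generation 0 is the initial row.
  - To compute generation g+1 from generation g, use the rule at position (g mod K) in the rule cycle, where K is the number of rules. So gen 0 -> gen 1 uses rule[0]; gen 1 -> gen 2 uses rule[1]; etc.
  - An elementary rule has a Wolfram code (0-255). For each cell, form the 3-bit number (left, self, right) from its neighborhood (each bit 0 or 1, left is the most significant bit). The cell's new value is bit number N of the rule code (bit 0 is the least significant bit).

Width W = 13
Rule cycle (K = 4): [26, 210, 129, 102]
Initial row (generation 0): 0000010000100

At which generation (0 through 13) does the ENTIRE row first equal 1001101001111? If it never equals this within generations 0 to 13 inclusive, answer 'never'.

Answer: never

Derivation:
Gen 0: 0000010000100
Gen 1 (rule 26): 0000101001010
Gen 2 (rule 210): 0001000110001
Gen 3 (rule 129): 1100010000100
Gen 4 (rule 102): 0100110001100
Gen 5 (rule 26): 1011101011010
Gen 6 (rule 210): 0001100001001
Gen 7 (rule 129): 1100001100000
Gen 8 (rule 102): 0100010100000
Gen 9 (rule 26): 1010100010000
Gen 10 (rule 210): 0000010101000
Gen 11 (rule 129): 1111000000011
Gen 12 (rule 102): 0001000000101
Gen 13 (rule 26): 0010100001000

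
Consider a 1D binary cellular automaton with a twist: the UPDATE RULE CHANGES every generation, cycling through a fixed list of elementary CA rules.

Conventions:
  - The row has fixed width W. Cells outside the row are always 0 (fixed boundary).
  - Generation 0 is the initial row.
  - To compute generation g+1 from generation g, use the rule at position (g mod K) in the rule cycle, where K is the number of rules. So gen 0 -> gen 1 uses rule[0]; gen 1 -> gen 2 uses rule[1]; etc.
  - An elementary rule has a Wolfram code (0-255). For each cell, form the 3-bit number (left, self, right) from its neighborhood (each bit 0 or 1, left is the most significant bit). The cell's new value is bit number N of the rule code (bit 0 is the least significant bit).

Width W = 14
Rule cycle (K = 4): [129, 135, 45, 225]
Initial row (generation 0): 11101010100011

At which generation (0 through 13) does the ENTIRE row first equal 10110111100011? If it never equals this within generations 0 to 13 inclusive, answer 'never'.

Answer: 10

Derivation:
Gen 0: 11101010100011
Gen 1 (rule 129): 01000000001000
Gen 2 (rule 135): 11011111111011
Gen 3 (rule 45): 10110000000110
Gen 4 (rule 225): 01010111110010
Gen 5 (rule 129): 00000011100000
Gen 6 (rule 135): 11111101001111
Gen 7 (rule 45): 10000011001000
Gen 8 (rule 225): 00111001000011
Gen 9 (rule 129): 10010000011000
Gen 10 (rule 135): 10110111100011
Gen 11 (rule 45): 11101100001010
Gen 12 (rule 225): 01110101100100
Gen 13 (rule 129): 00100000000001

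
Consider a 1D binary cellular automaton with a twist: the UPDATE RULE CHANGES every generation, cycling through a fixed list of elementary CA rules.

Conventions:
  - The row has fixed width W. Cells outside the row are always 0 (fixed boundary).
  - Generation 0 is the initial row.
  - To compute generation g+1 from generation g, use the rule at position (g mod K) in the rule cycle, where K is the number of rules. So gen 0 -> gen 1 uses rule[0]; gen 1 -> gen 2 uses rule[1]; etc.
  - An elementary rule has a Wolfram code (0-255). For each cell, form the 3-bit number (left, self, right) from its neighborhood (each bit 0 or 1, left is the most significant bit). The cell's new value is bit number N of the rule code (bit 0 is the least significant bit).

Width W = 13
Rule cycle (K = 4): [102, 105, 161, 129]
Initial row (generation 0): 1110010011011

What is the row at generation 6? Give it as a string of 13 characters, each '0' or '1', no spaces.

Gen 0: 1110010011011
Gen 1 (rule 102): 0010110101101
Gen 2 (rule 105): 1001111011110
Gen 3 (rule 161): 0000110101100
Gen 4 (rule 129): 1110000000001
Gen 5 (rule 102): 0010000000011
Gen 6 (rule 105): 1000111111011

Answer: 1000111111011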